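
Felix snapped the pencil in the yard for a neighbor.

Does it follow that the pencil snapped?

yes

'Felix snapped the pencil' is the causative; it entails the inchoative 'the pencil snapped'.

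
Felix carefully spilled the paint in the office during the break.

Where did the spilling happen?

'in the office' marks the location of the spilling event.

in the office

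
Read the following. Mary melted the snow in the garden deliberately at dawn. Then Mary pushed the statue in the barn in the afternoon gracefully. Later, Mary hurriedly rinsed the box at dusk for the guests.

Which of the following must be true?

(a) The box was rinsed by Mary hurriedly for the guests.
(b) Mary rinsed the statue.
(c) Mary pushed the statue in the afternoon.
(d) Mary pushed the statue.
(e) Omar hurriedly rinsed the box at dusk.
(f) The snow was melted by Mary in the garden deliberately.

(a), (c), (d), (f)

(a) Entailed — the original entails any weakening of itself; this just drops 'at dusk'.
(b) Not entailed — Mary rinsed the box, not the statue; the statue belongs to the pushing event.
(c) Entailed — the original entails any weakening of itself; this just drops 'gracefully', 'in the barn'.
(d) Entailed — every conjunct here is already in the original pushing event.
(e) Not entailed — the passage has Mary rinsing the box, not Omar.
(f) Entailed — every conjunct here is already in the original melting event.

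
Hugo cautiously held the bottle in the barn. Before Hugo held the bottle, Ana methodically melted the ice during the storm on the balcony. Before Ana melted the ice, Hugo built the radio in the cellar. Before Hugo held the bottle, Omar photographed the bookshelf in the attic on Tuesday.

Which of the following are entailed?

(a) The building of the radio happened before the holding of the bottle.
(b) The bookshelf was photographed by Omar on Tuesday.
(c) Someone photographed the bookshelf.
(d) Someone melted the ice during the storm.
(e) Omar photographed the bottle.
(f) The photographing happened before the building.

(a), (b), (c), (d)

(a) Entailed — the narrative places the building before the holding.
(b) Entailed — this follows by dropping conjuncts from the photographing event's description.
(c) Entailed — every conjunct here is already in the original photographing event.
(d) Entailed — dropping 'methodically', 'on the balcony' and generalizing the agent leaves a sub-description the original still satisfies.
(e) Not entailed — Omar photographed the bookshelf, not the bottle; the bottle belongs to the holding event.
(f) Not entailed — the narrative doesn't order the photographing relative to the building.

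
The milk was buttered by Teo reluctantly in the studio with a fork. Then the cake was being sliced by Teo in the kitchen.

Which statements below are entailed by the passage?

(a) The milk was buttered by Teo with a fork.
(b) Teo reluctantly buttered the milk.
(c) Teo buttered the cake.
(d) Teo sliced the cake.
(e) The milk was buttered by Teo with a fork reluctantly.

(a) Entailed — this follows by dropping conjuncts from the buttering event's description.
(b) Entailed — this follows by dropping conjuncts from the buttering event's description.
(c) Not entailed — Teo buttered the milk, not the cake; the cake belongs to the slicing event.
(d) Not entailed — 'was slicing' is progressive on an accomplishment; it does not entail the completed 'sliced'.
(e) Entailed — this follows by dropping conjuncts from the buttering event's description.

(a), (b), (e)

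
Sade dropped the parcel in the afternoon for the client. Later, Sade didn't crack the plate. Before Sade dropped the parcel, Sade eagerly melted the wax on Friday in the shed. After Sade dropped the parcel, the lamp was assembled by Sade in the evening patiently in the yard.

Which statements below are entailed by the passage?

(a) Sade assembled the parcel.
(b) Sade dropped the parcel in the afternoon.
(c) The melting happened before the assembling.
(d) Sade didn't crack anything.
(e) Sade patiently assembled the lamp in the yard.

(b), (c), (e)

(a) Not entailed — Sade assembled the lamp, not the parcel; the parcel belongs to the dropping event.
(b) Entailed — this follows by dropping conjuncts from the dropping event's description.
(c) Entailed — the narrative places the melting before the assembling.
(d) Not entailed — the original only denies this specific event; Sade may have cracked something else.
(e) Entailed — the original entails any weakening of itself; this just drops 'in the evening'.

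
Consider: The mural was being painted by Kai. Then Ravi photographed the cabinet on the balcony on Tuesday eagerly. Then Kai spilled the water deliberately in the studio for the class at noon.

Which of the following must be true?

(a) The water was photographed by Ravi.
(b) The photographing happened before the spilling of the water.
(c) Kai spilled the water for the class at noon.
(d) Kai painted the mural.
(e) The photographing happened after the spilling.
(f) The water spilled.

(a) Not entailed — Ravi photographed the cabinet, not the water; the water belongs to the spilling event.
(b) Entailed — the narrative places the photographing before the spilling.
(c) Entailed — this follows by dropping conjuncts from the spilling event's description.
(d) Not entailed — 'was painting' is progressive on an accomplishment; it does not entail the completed 'painted'.
(e) Not entailed — the narrative places the photographing before the spilling, not after.
(f) Entailed — 'Kai spilled the water' is causative; it entails the inchoative 'the water spilled'.

(b), (c), (f)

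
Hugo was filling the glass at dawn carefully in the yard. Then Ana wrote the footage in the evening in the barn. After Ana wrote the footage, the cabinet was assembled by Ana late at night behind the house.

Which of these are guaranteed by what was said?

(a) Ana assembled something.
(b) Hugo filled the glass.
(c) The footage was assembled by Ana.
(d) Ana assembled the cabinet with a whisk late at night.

(a) Entailed — this follows by dropping conjuncts from the assembling event's description.
(b) Not entailed — 'was filling' is progressive on an accomplishment; it does not entail the completed 'filled'.
(c) Not entailed — Ana assembled the cabinet, not the footage; the footage belongs to the writing event.
(d) Not entailed — 'with a whisk' adds information not in the original event.

(a)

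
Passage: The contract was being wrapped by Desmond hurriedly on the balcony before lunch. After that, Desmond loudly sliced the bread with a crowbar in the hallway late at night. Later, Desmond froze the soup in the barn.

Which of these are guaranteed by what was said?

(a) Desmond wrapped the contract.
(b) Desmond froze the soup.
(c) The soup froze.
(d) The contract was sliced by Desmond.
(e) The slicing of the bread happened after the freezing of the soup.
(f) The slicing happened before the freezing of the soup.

(b), (c), (f)

(a) Not entailed — 'was wrapping' is progressive on an accomplishment; it does not entail the completed 'wrapped'.
(b) Entailed — every conjunct here is already in the original freezing event.
(c) Entailed — 'Desmond froze the soup' is causative; it entails the inchoative 'the soup froze'.
(d) Not entailed — Desmond sliced the bread, not the contract; the contract belongs to the wrapping event.
(e) Not entailed — the narrative places the slicing before the freezing, not after.
(f) Entailed — the narrative places the slicing before the freezing.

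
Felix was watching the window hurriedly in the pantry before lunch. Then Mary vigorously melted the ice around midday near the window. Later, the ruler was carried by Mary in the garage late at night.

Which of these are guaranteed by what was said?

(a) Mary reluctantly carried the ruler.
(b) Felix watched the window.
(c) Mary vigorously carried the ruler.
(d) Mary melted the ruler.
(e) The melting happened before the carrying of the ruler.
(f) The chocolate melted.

(b), (e)

(a) Not entailed — 'reluctantly' adds information not in the original event.
(b) Entailed — 'watch' is an activity; 'was watching' entails that some watching happened, so 'watched' holds.
(c) Not entailed — 'vigorously' adds information not in the original event.
(d) Not entailed — Mary melted the ice, not the ruler; the ruler belongs to the carrying event.
(e) Entailed — the narrative places the melting before the carrying.
(f) Not entailed — the ice is what melted, not the chocolate.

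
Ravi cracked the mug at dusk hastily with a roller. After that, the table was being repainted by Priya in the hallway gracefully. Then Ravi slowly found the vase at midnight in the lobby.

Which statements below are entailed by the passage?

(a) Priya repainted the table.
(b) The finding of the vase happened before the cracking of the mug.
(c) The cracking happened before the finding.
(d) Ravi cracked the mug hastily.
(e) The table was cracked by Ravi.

(a) Not entailed — 'was repainting' is progressive on an accomplishment; it does not entail the completed 'repainted'.
(b) Not entailed — the narrative places the cracking before the finding, not after.
(c) Entailed — the narrative places the cracking before the finding.
(d) Entailed — dropping 'at dusk', 'with a roller' leaves a sub-description the original still satisfies.
(e) Not entailed — Ravi cracked the mug, not the table; the table belongs to the repainting event.

(c), (d)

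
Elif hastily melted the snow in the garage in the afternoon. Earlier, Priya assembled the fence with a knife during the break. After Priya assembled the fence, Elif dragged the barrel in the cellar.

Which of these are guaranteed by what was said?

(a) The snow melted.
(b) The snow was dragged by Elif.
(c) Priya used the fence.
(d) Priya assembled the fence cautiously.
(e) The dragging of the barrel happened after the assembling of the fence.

(a) Entailed — 'Elif melted the snow' is causative; it entails the inchoative 'the snow melted'.
(b) Not entailed — Elif dragged the barrel, not the snow; the snow belongs to the melting event.
(c) Not entailed — the fence is the patient, not an instrument — Priya used a knife.
(d) Not entailed — 'cautiously' adds information not in the original event.
(e) Entailed — the narrative places the assembling before the dragging.

(a), (e)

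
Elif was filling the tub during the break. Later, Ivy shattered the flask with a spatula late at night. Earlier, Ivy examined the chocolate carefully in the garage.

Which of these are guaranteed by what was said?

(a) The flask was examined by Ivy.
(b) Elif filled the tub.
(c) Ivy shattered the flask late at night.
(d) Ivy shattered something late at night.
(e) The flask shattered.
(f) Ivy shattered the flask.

(a) Not entailed — Ivy examined the chocolate, not the flask; the flask belongs to the shattering event.
(b) Not entailed — 'was filling' is progressive on an accomplishment; it does not entail the completed 'filled'.
(c) Entailed — this follows by dropping conjuncts from the shattering event's description.
(d) Entailed — every conjunct here is already in the original shattering event.
(e) Entailed — 'Ivy shattered the flask' is causative; it entails the inchoative 'the flask shattered'.
(f) Entailed — dropping 'late at night', 'with a spatula' leaves a sub-description the original still satisfies.

(c), (d), (e), (f)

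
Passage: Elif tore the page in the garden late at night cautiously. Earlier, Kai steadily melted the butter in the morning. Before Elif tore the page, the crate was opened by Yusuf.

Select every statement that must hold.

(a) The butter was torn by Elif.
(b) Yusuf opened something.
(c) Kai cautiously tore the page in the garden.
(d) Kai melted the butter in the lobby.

(a) Not entailed — Elif tore the page, not the butter; the butter belongs to the melting event.
(b) Entailed — generalizing the patient leaves a sub-description the original still satisfies.
(c) Not entailed — the passage has Elif tearing the page, not Kai.
(d) Not entailed — 'in the lobby' adds information not in the original event.

(b)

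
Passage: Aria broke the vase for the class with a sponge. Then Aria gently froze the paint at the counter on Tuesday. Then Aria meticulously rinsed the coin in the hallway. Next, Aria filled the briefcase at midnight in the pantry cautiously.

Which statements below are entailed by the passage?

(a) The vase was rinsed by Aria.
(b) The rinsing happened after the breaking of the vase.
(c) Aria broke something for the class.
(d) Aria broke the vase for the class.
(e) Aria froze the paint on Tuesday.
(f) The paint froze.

(a) Not entailed — Aria rinsed the coin, not the vase; the vase belongs to the breaking event.
(b) Entailed — the narrative places the breaking before the rinsing.
(c) Entailed — the original entails any weakening of itself; this just drops 'with a sponge' and generalizes the patient.
(d) Entailed — this follows by dropping conjuncts from the breaking event's description.
(e) Entailed — this follows by dropping conjuncts from the freezing event's description.
(f) Entailed — 'Aria froze the paint' is causative; it entails the inchoative 'the paint froze'.

(b), (c), (d), (e), (f)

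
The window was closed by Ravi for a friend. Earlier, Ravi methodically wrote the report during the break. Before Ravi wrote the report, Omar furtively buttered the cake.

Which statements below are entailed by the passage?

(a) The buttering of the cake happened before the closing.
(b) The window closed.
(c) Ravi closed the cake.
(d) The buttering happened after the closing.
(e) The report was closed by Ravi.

(a), (b)

(a) Entailed — the narrative places the buttering before the closing.
(b) Entailed — 'Ravi closed the window' is causative; it entails the inchoative 'the window closed'.
(c) Not entailed — Ravi closed the window, not the cake; the cake belongs to the buttering event.
(d) Not entailed — the narrative places the buttering before the closing, not after.
(e) Not entailed — Ravi closed the window, not the report; the report belongs to the writing event.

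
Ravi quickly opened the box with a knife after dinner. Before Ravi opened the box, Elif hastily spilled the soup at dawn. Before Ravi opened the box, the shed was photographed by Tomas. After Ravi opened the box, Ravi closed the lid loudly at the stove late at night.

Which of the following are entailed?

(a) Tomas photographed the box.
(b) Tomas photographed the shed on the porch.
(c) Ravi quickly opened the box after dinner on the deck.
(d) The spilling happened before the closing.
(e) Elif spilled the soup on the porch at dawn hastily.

(a) Not entailed — Tomas photographed the shed, not the box; the box belongs to the opening event.
(b) Not entailed — 'on the porch' adds information not in the original event.
(c) Not entailed — 'on the deck' adds information not in the original event.
(d) Entailed — the narrative places the spilling before the closing.
(e) Not entailed — 'on the porch' adds information not in the original event.

(d)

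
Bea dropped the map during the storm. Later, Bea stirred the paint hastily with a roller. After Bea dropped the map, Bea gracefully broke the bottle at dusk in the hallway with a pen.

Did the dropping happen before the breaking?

yes

The narrative orders the dropping before the breaking.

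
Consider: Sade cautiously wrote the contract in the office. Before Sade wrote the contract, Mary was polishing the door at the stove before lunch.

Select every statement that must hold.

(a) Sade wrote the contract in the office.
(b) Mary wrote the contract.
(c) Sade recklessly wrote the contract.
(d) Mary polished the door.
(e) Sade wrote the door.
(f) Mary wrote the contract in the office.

(a) Entailed — the original entails any weakening of itself; this just drops 'cautiously'.
(b) Not entailed — the passage has Sade writing the contract, not Mary.
(c) Not entailed — 'recklessly' adds a manner not in (and inconsistent with) the original.
(d) Entailed — 'polish' is an activity; 'was polishing' entails that some polishing happened, so 'polished' holds.
(e) Not entailed — Sade wrote the contract, not the door; the door belongs to the polishing event.
(f) Not entailed — the passage has Sade writing the contract, not Mary.

(a), (d)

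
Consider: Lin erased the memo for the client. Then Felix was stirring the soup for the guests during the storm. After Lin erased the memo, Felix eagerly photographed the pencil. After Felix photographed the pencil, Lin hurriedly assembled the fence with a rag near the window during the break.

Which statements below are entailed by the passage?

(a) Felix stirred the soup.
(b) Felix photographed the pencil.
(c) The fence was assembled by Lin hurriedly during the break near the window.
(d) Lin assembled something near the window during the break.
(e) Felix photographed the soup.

(a), (b), (c), (d)

(a) Entailed — 'stir' is an activity; 'was stirring' entails that some stirring happened, so 'stirred' holds.
(b) Entailed — every conjunct here is already in the original photographing event.
(c) Entailed — dropping 'with a rag' leaves a sub-description the original still satisfies.
(d) Entailed — dropping 'hurriedly', 'with a rag' and generalizing the patient leaves a sub-description the original still satisfies.
(e) Not entailed — Felix photographed the pencil, not the soup; the soup belongs to the stirring event.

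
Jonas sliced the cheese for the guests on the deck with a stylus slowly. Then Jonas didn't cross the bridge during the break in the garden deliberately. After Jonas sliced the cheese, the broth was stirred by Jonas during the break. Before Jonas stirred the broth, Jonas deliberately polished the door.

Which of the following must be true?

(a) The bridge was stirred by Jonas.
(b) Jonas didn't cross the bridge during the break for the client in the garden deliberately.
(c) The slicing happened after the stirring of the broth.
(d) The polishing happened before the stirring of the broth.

(b), (d)

(a) Not entailed — Jonas stirred the broth, not the bridge; the bridge belongs to the crossing event.
(b) Entailed — under negation, adding a further restriction is entailed: if no such crossing event occurred, none occurred for the client either.
(c) Not entailed — the narrative places the slicing before the stirring, not after.
(d) Entailed — the narrative places the polishing before the stirring.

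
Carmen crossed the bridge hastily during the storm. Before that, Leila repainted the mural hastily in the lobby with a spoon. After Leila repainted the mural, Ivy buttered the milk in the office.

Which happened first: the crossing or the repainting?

The connectives place the repainting before the crossing.

the repainting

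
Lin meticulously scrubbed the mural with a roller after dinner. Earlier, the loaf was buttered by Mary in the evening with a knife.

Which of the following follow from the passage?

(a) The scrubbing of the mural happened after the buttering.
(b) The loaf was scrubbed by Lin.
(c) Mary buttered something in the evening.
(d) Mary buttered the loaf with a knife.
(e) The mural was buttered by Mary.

(a), (c), (d)

(a) Entailed — the narrative places the buttering before the scrubbing.
(b) Not entailed — Lin scrubbed the mural, not the loaf; the loaf belongs to the buttering event.
(c) Entailed — the original entails any weakening of itself; this just drops 'with a knife' and generalizes the patient.
(d) Entailed — dropping 'in the evening' leaves a sub-description the original still satisfies.
(e) Not entailed — Mary buttered the loaf, not the mural; the mural belongs to the scrubbing event.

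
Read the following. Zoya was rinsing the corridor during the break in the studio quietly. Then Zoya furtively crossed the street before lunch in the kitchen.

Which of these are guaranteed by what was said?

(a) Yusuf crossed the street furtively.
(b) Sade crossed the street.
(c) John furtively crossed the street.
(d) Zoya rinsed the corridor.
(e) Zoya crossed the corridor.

(a) Not entailed — the passage has Zoya crossing the street, not Yusuf.
(b) Not entailed — the passage has Zoya crossing the street, not Sade.
(c) Not entailed — the passage has Zoya crossing the street, not John.
(d) Entailed — 'rinse' is an activity; 'was rinsing' entails that some rinsing happened, so 'rinsed' holds.
(e) Not entailed — Zoya crossed the street, not the corridor; the corridor belongs to the rinsing event.

(d)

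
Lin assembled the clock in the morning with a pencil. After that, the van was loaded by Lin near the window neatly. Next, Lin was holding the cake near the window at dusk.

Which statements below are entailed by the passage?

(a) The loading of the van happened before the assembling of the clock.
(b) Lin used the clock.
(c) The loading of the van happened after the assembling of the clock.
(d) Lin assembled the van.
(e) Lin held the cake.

(a) Not entailed — the narrative places the assembling before the loading, not after.
(b) Not entailed — the clock is the patient, not an instrument — Lin used a pencil.
(c) Entailed — the narrative places the assembling before the loading.
(d) Not entailed — Lin assembled the clock, not the van; the van belongs to the loading event.
(e) Entailed — 'hold' is an activity; 'was holding' entails that some holding happened, so 'held' holds.

(c), (e)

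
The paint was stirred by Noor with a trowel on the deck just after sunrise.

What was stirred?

the paint

'the paint' marks the patient of the stirring event.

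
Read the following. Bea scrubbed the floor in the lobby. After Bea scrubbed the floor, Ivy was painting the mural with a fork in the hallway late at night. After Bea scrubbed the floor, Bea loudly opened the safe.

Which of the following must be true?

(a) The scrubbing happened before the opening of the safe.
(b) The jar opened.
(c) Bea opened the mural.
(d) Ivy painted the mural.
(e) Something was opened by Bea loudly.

(a) Entailed — the narrative places the scrubbing before the opening.
(b) Not entailed — the safe is what opened, not the jar.
(c) Not entailed — Bea opened the safe, not the mural; the mural belongs to the painting event.
(d) Not entailed — 'was painting' is progressive on an accomplishment; it does not entail the completed 'painted'.
(e) Entailed — this follows by dropping conjuncts from the opening event's description.

(a), (e)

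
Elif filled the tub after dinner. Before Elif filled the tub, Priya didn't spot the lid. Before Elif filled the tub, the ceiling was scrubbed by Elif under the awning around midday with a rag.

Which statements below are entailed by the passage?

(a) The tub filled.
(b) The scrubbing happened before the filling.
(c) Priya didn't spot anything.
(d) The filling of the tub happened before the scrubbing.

(a), (b)

(a) Entailed — 'Elif filled the tub' is causative; it entails the inchoative 'the tub filled'.
(b) Entailed — the narrative places the scrubbing before the filling.
(c) Not entailed — the original only denies this specific event; Priya may have spotted something else.
(d) Not entailed — the narrative places the scrubbing before the filling, not after.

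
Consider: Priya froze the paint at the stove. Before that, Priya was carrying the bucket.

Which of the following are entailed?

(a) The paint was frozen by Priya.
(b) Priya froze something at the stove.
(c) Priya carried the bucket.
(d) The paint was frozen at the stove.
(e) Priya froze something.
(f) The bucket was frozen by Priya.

(a) Entailed — the original entails any weakening of itself; this just drops 'at the stove'.
(b) Entailed — the original entails any weakening of itself; this just generalizes the patient.
(c) Entailed — 'carry' is an activity; 'was carrying' entails that some carrying happened, so 'carried' holds.
(d) Entailed — generalizing the agent leaves a sub-description the original still satisfies.
(e) Entailed — this follows by dropping conjuncts from the freezing event's description.
(f) Not entailed — Priya froze the paint, not the bucket; the bucket belongs to the carrying event.

(a), (b), (c), (d), (e)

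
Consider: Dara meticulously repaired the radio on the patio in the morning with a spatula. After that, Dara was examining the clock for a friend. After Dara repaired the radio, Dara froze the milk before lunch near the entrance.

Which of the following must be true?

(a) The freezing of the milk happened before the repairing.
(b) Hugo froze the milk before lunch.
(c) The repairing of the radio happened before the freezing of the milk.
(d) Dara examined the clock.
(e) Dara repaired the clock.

(c), (d)

(a) Not entailed — the narrative places the repairing before the freezing, not after.
(b) Not entailed — the passage has Dara freezing the milk, not Hugo.
(c) Entailed — the narrative places the repairing before the freezing.
(d) Entailed — 'examine' is an activity; 'was examining' entails that some examining happened, so 'examined' holds.
(e) Not entailed — Dara repaired the radio, not the clock; the clock belongs to the examining event.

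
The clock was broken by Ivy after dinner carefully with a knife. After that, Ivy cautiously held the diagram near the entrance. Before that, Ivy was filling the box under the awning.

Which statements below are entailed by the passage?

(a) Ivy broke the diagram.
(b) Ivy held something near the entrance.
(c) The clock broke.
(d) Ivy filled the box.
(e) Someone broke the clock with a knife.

(b), (c), (e)

(a) Not entailed — Ivy broke the clock, not the diagram; the diagram belongs to the holding event.
(b) Entailed — dropping 'cautiously' and generalizing the patient leaves a sub-description the original still satisfies.
(c) Entailed — 'Ivy broke the clock' is causative; it entails the inchoative 'the clock broke'.
(d) Not entailed — 'was filling' is progressive on an accomplishment; it does not entail the completed 'filled'.
(e) Entailed — every conjunct here is already in the original breaking event.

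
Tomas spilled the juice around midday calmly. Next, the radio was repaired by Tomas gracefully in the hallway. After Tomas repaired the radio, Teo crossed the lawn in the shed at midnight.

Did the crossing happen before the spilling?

The narrative orders the spilling before the crossing.

no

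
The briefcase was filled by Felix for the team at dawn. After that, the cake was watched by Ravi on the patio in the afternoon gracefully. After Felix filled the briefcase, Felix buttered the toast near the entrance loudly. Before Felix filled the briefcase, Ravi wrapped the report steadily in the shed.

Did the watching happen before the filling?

no

The narrative orders the filling before the watching.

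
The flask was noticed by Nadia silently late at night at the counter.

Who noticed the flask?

Nadia

'Nadia' marks the agent of the noticing event.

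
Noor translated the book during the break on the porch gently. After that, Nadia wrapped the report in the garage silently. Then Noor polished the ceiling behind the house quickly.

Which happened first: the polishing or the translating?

The connectives place the translating before the polishing.

the translating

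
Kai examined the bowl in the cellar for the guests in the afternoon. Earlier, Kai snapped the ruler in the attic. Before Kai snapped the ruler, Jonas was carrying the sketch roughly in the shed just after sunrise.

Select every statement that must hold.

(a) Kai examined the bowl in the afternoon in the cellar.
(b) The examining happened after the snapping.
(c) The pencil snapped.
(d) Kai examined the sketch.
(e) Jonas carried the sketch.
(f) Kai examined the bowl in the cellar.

(a), (b), (e), (f)

(a) Entailed — every conjunct here is already in the original examining event.
(b) Entailed — the narrative places the snapping before the examining.
(c) Not entailed — the ruler is what snapped, not the pencil.
(d) Not entailed — Kai examined the bowl, not the sketch; the sketch belongs to the carrying event.
(e) Entailed — 'carry' is an activity; 'was carrying' entails that some carrying happened, so 'carried' holds.
(f) Entailed — every conjunct here is already in the original examining event.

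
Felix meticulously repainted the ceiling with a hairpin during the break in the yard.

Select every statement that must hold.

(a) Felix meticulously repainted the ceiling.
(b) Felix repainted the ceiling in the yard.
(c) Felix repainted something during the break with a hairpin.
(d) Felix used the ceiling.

(a), (b), (c)

(a) Entailed — dropping 'during the break', 'with a hairpin', 'in the yard' leaves a sub-description the original still satisfies.
(b) Entailed — the original entails any weakening of itself; this just drops 'during the break', 'with a hairpin', 'meticulously'.
(c) Entailed — the original entails any weakening of itself; this just drops 'in the yard', 'meticulously' and generalizes the patient.
(d) Not entailed — the ceiling is the patient, not an instrument — Felix used a hairpin.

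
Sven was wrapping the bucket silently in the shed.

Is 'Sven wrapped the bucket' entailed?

no

'was wrapping' is progressive; for an accomplishment like 'wrap the bucket', it doesn't entail completion.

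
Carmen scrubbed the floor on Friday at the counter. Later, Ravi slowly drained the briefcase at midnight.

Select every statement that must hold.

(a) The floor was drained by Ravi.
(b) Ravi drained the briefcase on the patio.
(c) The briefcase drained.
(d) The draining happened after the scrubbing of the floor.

(c), (d)

(a) Not entailed — Ravi drained the briefcase, not the floor; the floor belongs to the scrubbing event.
(b) Not entailed — 'on the patio' adds information not in the original event.
(c) Entailed — 'Ravi drained the briefcase' is causative; it entails the inchoative 'the briefcase drained'.
(d) Entailed — the narrative places the scrubbing before the draining.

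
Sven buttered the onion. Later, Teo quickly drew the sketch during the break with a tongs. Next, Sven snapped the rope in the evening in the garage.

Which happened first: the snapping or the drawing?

the drawing

The connectives place the drawing before the snapping.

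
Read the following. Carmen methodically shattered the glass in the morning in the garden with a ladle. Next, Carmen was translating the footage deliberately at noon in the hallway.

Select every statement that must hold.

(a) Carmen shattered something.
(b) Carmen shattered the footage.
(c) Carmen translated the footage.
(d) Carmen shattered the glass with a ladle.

(a) Entailed — dropping 'in the garden', 'in the morning', 'methodically', 'with a ladle' and generalizing the patient leaves a sub-description the original still satisfies.
(b) Not entailed — Carmen shattered the glass, not the footage; the footage belongs to the translating event.
(c) Not entailed — 'was translating' is progressive on an accomplishment; it does not entail the completed 'translated'.
(d) Entailed — the original entails any weakening of itself; this just drops 'in the garden', 'in the morning', 'methodically'.

(a), (d)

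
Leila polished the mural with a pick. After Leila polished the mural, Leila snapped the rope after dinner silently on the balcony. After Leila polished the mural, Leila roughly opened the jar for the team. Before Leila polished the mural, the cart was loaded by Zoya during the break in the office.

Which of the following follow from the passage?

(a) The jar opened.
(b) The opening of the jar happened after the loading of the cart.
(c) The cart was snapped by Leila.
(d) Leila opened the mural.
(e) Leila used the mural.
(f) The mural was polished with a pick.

(a), (b), (f)

(a) Entailed — 'Leila opened the jar' is causative; it entails the inchoative 'the jar opened'.
(b) Entailed — the narrative places the loading before the opening.
(c) Not entailed — Leila snapped the rope, not the cart; the cart belongs to the loading event.
(d) Not entailed — Leila opened the jar, not the mural; the mural belongs to the polishing event.
(e) Not entailed — the mural is the patient, not an instrument — Leila used a pick.
(f) Entailed — every conjunct here is already in the original polishing event.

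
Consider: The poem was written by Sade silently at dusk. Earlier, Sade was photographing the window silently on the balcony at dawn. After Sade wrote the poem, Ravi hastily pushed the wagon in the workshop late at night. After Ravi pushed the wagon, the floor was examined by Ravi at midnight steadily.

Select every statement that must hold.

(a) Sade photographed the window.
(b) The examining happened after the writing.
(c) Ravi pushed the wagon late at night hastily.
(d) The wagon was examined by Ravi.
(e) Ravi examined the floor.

(a) Not entailed — 'was photographing' is progressive on an accomplishment; it does not entail the completed 'photographed'.
(b) Entailed — the narrative places the writing before the examining.
(c) Entailed — dropping 'in the workshop' leaves a sub-description the original still satisfies.
(d) Not entailed — Ravi examined the floor, not the wagon; the wagon belongs to the pushing event.
(e) Entailed — every conjunct here is already in the original examining event.

(b), (c), (e)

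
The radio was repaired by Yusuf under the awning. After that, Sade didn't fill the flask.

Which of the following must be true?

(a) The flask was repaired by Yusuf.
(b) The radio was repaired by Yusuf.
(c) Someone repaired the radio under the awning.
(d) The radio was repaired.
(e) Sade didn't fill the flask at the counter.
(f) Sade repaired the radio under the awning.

(b), (c), (d), (e)

(a) Not entailed — Yusuf repaired the radio, not the flask; the flask belongs to the filling event.
(b) Entailed — every conjunct here is already in the original repairing event.
(c) Entailed — this follows by dropping conjuncts from the repairing event's description.
(d) Entailed — this follows by dropping conjuncts from the repairing event's description.
(e) Entailed — under negation, adding a further restriction is entailed: if no such filling event occurred, none occurred at the counter either.
(f) Not entailed — the passage has Yusuf repairing the radio, not Sade.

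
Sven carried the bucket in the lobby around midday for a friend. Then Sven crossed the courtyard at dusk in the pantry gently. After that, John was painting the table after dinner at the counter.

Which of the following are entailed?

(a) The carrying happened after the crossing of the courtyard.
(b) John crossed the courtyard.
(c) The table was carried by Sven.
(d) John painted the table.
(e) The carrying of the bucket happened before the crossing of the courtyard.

(a) Not entailed — the narrative places the carrying before the crossing, not after.
(b) Not entailed — the passage has Sven crossing the courtyard, not John.
(c) Not entailed — Sven carried the bucket, not the table; the table belongs to the painting event.
(d) Not entailed — 'was painting' is progressive on an accomplishment; it does not entail the completed 'painted'.
(e) Entailed — the narrative places the carrying before the crossing.

(e)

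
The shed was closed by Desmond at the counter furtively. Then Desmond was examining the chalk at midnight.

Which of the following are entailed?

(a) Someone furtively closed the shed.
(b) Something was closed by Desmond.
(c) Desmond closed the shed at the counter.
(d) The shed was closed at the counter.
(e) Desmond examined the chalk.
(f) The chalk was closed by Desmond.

(a), (b), (c), (d), (e)

(a) Entailed — the original entails any weakening of itself; this just drops 'at the counter' and generalizes the agent.
(b) Entailed — every conjunct here is already in the original closing event.
(c) Entailed — this follows by dropping conjuncts from the closing event's description.
(d) Entailed — every conjunct here is already in the original closing event.
(e) Entailed — 'examine' is an activity; 'was examining' entails that some examining happened, so 'examined' holds.
(f) Not entailed — Desmond closed the shed, not the chalk; the chalk belongs to the examining event.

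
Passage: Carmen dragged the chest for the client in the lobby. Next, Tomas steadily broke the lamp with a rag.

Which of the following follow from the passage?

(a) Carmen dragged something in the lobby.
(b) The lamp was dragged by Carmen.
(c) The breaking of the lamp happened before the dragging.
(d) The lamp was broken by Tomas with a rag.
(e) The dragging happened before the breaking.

(a) Entailed — every conjunct here is already in the original dragging event.
(b) Not entailed — Carmen dragged the chest, not the lamp; the lamp belongs to the breaking event.
(c) Not entailed — the narrative places the dragging before the breaking, not after.
(d) Entailed — dropping 'steadily' leaves a sub-description the original still satisfies.
(e) Entailed — the narrative places the dragging before the breaking.

(a), (d), (e)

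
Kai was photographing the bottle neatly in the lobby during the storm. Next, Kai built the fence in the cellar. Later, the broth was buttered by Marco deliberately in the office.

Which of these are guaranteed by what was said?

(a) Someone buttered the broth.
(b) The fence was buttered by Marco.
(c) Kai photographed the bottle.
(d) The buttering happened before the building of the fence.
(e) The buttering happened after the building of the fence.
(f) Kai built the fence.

(a), (e), (f)

(a) Entailed — every conjunct here is already in the original buttering event.
(b) Not entailed — Marco buttered the broth, not the fence; the fence belongs to the building event.
(c) Not entailed — 'was photographing' is progressive on an accomplishment; it does not entail the completed 'photographed'.
(d) Not entailed — the narrative places the building before the buttering, not after.
(e) Entailed — the narrative places the building before the buttering.
(f) Entailed — every conjunct here is already in the original building event.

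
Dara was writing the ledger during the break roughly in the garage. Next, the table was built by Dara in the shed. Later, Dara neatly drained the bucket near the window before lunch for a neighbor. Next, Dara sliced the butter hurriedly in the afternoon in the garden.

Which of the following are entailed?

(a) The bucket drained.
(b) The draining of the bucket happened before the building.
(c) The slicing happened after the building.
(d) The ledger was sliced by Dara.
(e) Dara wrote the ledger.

(a), (c)

(a) Entailed — 'Dara drained the bucket' is causative; it entails the inchoative 'the bucket drained'.
(b) Not entailed — the narrative places the building before the draining, not after.
(c) Entailed — the narrative places the building before the slicing.
(d) Not entailed — Dara sliced the butter, not the ledger; the ledger belongs to the writing event.
(e) Not entailed — 'was writing' is progressive on an accomplishment; it does not entail the completed 'wrote'.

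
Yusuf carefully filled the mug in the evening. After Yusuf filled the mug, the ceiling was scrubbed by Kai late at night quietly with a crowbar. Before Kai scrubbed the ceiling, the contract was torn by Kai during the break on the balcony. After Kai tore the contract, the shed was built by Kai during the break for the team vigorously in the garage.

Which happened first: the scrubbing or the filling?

the filling

The connectives place the filling before the scrubbing.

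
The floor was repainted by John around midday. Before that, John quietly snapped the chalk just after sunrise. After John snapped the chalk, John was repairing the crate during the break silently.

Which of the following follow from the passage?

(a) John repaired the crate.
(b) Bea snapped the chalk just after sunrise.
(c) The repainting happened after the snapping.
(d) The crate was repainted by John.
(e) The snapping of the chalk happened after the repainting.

(c)

(a) Not entailed — 'was repairing' is progressive on an accomplishment; it does not entail the completed 'repaired'.
(b) Not entailed — the passage has John snapping the chalk, not Bea.
(c) Entailed — the narrative places the snapping before the repainting.
(d) Not entailed — John repainted the floor, not the crate; the crate belongs to the repairing event.
(e) Not entailed — the narrative places the snapping before the repainting, not after.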